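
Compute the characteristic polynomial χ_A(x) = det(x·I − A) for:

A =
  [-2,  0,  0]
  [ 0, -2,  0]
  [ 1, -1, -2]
x^3 + 6*x^2 + 12*x + 8

Expanding det(x·I − A) (e.g. by cofactor expansion or by noting that A is similar to its Jordan form J, which has the same characteristic polynomial as A) gives
  χ_A(x) = x^3 + 6*x^2 + 12*x + 8
which factors as (x + 2)^3. The eigenvalues (with algebraic multiplicities) are λ = -2 with multiplicity 3.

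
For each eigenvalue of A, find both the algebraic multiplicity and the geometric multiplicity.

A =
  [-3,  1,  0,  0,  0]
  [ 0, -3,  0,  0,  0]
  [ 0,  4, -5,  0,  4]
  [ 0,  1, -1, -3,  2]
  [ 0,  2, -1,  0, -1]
λ = -3: alg = 5, geom = 3

Step 1 — factor the characteristic polynomial to read off the algebraic multiplicities:
  χ_A(x) = (x + 3)^5

Step 2 — compute geometric multiplicities via the rank-nullity identity g(λ) = n − rank(A − λI):
  rank(A − (-3)·I) = 2, so dim ker(A − (-3)·I) = n − 2 = 3

Summary:
  λ = -3: algebraic multiplicity = 5, geometric multiplicity = 3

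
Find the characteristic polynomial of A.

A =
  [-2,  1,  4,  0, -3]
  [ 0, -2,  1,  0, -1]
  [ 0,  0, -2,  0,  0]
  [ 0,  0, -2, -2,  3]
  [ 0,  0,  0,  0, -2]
x^5 + 10*x^4 + 40*x^3 + 80*x^2 + 80*x + 32

Expanding det(x·I − A) (e.g. by cofactor expansion or by noting that A is similar to its Jordan form J, which has the same characteristic polynomial as A) gives
  χ_A(x) = x^5 + 10*x^4 + 40*x^3 + 80*x^2 + 80*x + 32
which factors as (x + 2)^5. The eigenvalues (with algebraic multiplicities) are λ = -2 with multiplicity 5.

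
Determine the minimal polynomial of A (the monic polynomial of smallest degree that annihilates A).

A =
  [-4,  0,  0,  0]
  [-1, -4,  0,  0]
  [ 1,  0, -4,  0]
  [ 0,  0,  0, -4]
x^2 + 8*x + 16

The characteristic polynomial is χ_A(x) = (x + 4)^4, so the eigenvalues are known. The minimal polynomial is
  m_A(x) = Π_λ (x − λ)^{k_λ}
where k_λ is the size of the *largest* Jordan block for λ (equivalently, the smallest k with (A − λI)^k v = 0 for every generalised eigenvector v of λ).

  λ = -4: largest Jordan block has size 2, contributing (x + 4)^2

So m_A(x) = (x + 4)^2 = x^2 + 8*x + 16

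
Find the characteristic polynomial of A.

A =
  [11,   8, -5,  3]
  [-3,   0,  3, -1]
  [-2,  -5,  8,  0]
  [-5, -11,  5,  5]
x^4 - 24*x^3 + 216*x^2 - 864*x + 1296

Expanding det(x·I − A) (e.g. by cofactor expansion or by noting that A is similar to its Jordan form J, which has the same characteristic polynomial as A) gives
  χ_A(x) = x^4 - 24*x^3 + 216*x^2 - 864*x + 1296
which factors as (x - 6)^4. The eigenvalues (with algebraic multiplicities) are λ = 6 with multiplicity 4.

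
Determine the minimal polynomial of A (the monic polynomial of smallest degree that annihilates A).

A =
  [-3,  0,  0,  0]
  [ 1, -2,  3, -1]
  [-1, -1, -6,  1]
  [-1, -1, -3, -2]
x^2 + 7*x + 12

The characteristic polynomial is χ_A(x) = (x + 3)^3*(x + 4), so the eigenvalues are known. The minimal polynomial is
  m_A(x) = Π_λ (x − λ)^{k_λ}
where k_λ is the size of the *largest* Jordan block for λ (equivalently, the smallest k with (A − λI)^k v = 0 for every generalised eigenvector v of λ).

  λ = -4: largest Jordan block has size 1, contributing (x + 4)
  λ = -3: largest Jordan block has size 1, contributing (x + 3)

So m_A(x) = (x + 3)*(x + 4) = x^2 + 7*x + 12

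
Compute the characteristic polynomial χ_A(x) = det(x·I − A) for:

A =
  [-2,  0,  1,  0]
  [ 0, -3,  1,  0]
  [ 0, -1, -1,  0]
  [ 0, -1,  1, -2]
x^4 + 8*x^3 + 24*x^2 + 32*x + 16

Expanding det(x·I − A) (e.g. by cofactor expansion or by noting that A is similar to its Jordan form J, which has the same characteristic polynomial as A) gives
  χ_A(x) = x^4 + 8*x^3 + 24*x^2 + 32*x + 16
which factors as (x + 2)^4. The eigenvalues (with algebraic multiplicities) are λ = -2 with multiplicity 4.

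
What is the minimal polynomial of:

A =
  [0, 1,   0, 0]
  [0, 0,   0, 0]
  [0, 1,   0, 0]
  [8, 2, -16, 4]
x^3 - 4*x^2

The characteristic polynomial is χ_A(x) = x^3*(x - 4), so the eigenvalues are known. The minimal polynomial is
  m_A(x) = Π_λ (x − λ)^{k_λ}
where k_λ is the size of the *largest* Jordan block for λ (equivalently, the smallest k with (A − λI)^k v = 0 for every generalised eigenvector v of λ).

  λ = 0: largest Jordan block has size 2, contributing (x − 0)^2
  λ = 4: largest Jordan block has size 1, contributing (x − 4)

So m_A(x) = x^2*(x - 4) = x^3 - 4*x^2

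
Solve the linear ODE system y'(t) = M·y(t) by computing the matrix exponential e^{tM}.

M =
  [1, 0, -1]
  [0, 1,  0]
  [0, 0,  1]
e^{tM} =
  [exp(t), 0, -t*exp(t)]
  [0, exp(t), 0]
  [0, 0, exp(t)]

Strategy: write M = P · J · P⁻¹ where J is a Jordan canonical form, so e^{tM} = P · e^{tJ} · P⁻¹, and e^{tJ} can be computed block-by-block.

M has Jordan form
J =
  [1, 1, 0]
  [0, 1, 0]
  [0, 0, 1]
(up to reordering of blocks).

Per-block formulas:
  For a 1×1 block at λ = 1: exp(t · [1]) = [e^(1t)].
  For a 2×2 Jordan block J_2(1): exp(t · J_2(1)) = e^(1t)·(I + t·N), where N is the 2×2 nilpotent shift.

After assembling e^{tJ} and conjugating by P, we get:

e^{tM} =
  [exp(t), 0, -t*exp(t)]
  [0, exp(t), 0]
  [0, 0, exp(t)]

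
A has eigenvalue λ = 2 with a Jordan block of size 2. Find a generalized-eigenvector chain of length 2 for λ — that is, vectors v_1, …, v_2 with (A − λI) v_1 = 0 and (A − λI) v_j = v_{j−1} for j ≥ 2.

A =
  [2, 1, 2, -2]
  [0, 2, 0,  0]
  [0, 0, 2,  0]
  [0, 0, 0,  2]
A Jordan chain for λ = 2 of length 2:
v_1 = (1, 0, 0, 0)ᵀ
v_2 = (0, 1, 0, 0)ᵀ

Let N = A − (2)·I. We want v_2 with N^2 v_2 = 0 but N^1 v_2 ≠ 0; then v_{j-1} := N · v_j for j = 2, …, 2.

Pick v_2 = (0, 1, 0, 0)ᵀ.
Then v_1 = N · v_2 = (1, 0, 0, 0)ᵀ.

Sanity check: (A − (2)·I) v_1 = (0, 0, 0, 0)ᵀ = 0. ✓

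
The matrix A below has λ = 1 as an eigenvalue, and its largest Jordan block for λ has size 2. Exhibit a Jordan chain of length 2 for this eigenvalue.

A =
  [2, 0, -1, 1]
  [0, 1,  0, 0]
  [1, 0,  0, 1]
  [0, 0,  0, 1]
A Jordan chain for λ = 1 of length 2:
v_1 = (1, 0, 1, 0)ᵀ
v_2 = (1, 0, 0, 0)ᵀ

Let N = A − (1)·I. We want v_2 with N^2 v_2 = 0 but N^1 v_2 ≠ 0; then v_{j-1} := N · v_j for j = 2, …, 2.

Pick v_2 = (1, 0, 0, 0)ᵀ.
Then v_1 = N · v_2 = (1, 0, 1, 0)ᵀ.

Sanity check: (A − (1)·I) v_1 = (0, 0, 0, 0)ᵀ = 0. ✓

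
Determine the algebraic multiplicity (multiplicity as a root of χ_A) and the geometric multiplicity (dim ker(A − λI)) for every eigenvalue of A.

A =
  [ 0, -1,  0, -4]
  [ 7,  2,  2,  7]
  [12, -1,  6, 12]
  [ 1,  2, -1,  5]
λ = 3: alg = 3, geom = 1; λ = 4: alg = 1, geom = 1

Step 1 — factor the characteristic polynomial to read off the algebraic multiplicities:
  χ_A(x) = (x - 4)*(x - 3)^3

Step 2 — compute geometric multiplicities via the rank-nullity identity g(λ) = n − rank(A − λI):
  rank(A − (3)·I) = 3, so dim ker(A − (3)·I) = n − 3 = 1
  rank(A − (4)·I) = 3, so dim ker(A − (4)·I) = n − 3 = 1

Summary:
  λ = 3: algebraic multiplicity = 3, geometric multiplicity = 1
  λ = 4: algebraic multiplicity = 1, geometric multiplicity = 1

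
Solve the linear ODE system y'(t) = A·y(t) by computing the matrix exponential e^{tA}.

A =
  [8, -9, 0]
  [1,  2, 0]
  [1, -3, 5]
e^{tA} =
  [3*t*exp(5*t) + exp(5*t), -9*t*exp(5*t), 0]
  [t*exp(5*t), -3*t*exp(5*t) + exp(5*t), 0]
  [t*exp(5*t), -3*t*exp(5*t), exp(5*t)]

Strategy: write A = P · J · P⁻¹ where J is a Jordan canonical form, so e^{tA} = P · e^{tJ} · P⁻¹, and e^{tJ} can be computed block-by-block.

A has Jordan form
J =
  [5, 1, 0]
  [0, 5, 0]
  [0, 0, 5]
(up to reordering of blocks).

Per-block formulas:
  For a 2×2 Jordan block J_2(5): exp(t · J_2(5)) = e^(5t)·(I + t·N), where N is the 2×2 nilpotent shift.
  For a 1×1 block at λ = 5: exp(t · [5]) = [e^(5t)].

After assembling e^{tJ} and conjugating by P, we get:

e^{tA} =
  [3*t*exp(5*t) + exp(5*t), -9*t*exp(5*t), 0]
  [t*exp(5*t), -3*t*exp(5*t) + exp(5*t), 0]
  [t*exp(5*t), -3*t*exp(5*t), exp(5*t)]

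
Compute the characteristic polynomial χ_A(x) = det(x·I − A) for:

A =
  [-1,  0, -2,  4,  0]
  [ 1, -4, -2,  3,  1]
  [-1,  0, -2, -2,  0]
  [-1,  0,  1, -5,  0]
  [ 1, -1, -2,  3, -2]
x^5 + 14*x^4 + 78*x^3 + 216*x^2 + 297*x + 162

Expanding det(x·I − A) (e.g. by cofactor expansion or by noting that A is similar to its Jordan form J, which has the same characteristic polynomial as A) gives
  χ_A(x) = x^5 + 14*x^4 + 78*x^3 + 216*x^2 + 297*x + 162
which factors as (x + 2)*(x + 3)^4. The eigenvalues (with algebraic multiplicities) are λ = -3 with multiplicity 4, λ = -2 with multiplicity 1.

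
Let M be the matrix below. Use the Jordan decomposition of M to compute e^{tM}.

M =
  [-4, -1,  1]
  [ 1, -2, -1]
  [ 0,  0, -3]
e^{tM} =
  [-t*exp(-3*t) + exp(-3*t), -t*exp(-3*t), t*exp(-3*t)]
  [t*exp(-3*t), t*exp(-3*t) + exp(-3*t), -t*exp(-3*t)]
  [0, 0, exp(-3*t)]

Strategy: write M = P · J · P⁻¹ where J is a Jordan canonical form, so e^{tM} = P · e^{tJ} · P⁻¹, and e^{tJ} can be computed block-by-block.

M has Jordan form
J =
  [-3,  1,  0]
  [ 0, -3,  0]
  [ 0,  0, -3]
(up to reordering of blocks).

Per-block formulas:
  For a 2×2 Jordan block J_2(-3): exp(t · J_2(-3)) = e^(-3t)·(I + t·N), where N is the 2×2 nilpotent shift.
  For a 1×1 block at λ = -3: exp(t · [-3]) = [e^(-3t)].

After assembling e^{tJ} and conjugating by P, we get:

e^{tM} =
  [-t*exp(-3*t) + exp(-3*t), -t*exp(-3*t), t*exp(-3*t)]
  [t*exp(-3*t), t*exp(-3*t) + exp(-3*t), -t*exp(-3*t)]
  [0, 0, exp(-3*t)]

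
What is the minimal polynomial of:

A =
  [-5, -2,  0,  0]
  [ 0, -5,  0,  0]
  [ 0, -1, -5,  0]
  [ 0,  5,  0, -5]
x^2 + 10*x + 25

The characteristic polynomial is χ_A(x) = (x + 5)^4, so the eigenvalues are known. The minimal polynomial is
  m_A(x) = Π_λ (x − λ)^{k_λ}
where k_λ is the size of the *largest* Jordan block for λ (equivalently, the smallest k with (A − λI)^k v = 0 for every generalised eigenvector v of λ).

  λ = -5: largest Jordan block has size 2, contributing (x + 5)^2

So m_A(x) = (x + 5)^2 = x^2 + 10*x + 25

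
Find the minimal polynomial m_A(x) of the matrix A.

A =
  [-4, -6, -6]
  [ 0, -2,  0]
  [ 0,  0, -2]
x^2 + 6*x + 8

The characteristic polynomial is χ_A(x) = (x + 2)^2*(x + 4), so the eigenvalues are known. The minimal polynomial is
  m_A(x) = Π_λ (x − λ)^{k_λ}
where k_λ is the size of the *largest* Jordan block for λ (equivalently, the smallest k with (A − λI)^k v = 0 for every generalised eigenvector v of λ).

  λ = -4: largest Jordan block has size 1, contributing (x + 4)
  λ = -2: largest Jordan block has size 1, contributing (x + 2)

So m_A(x) = (x + 2)*(x + 4) = x^2 + 6*x + 8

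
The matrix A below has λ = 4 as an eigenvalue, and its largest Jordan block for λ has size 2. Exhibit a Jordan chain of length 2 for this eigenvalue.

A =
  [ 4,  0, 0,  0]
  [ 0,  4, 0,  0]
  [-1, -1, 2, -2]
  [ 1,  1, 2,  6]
A Jordan chain for λ = 4 of length 2:
v_1 = (0, 0, -1, 1)ᵀ
v_2 = (1, 0, 0, 0)ᵀ

Let N = A − (4)·I. We want v_2 with N^2 v_2 = 0 but N^1 v_2 ≠ 0; then v_{j-1} := N · v_j for j = 2, …, 2.

Pick v_2 = (1, 0, 0, 0)ᵀ.
Then v_1 = N · v_2 = (0, 0, -1, 1)ᵀ.

Sanity check: (A − (4)·I) v_1 = (0, 0, 0, 0)ᵀ = 0. ✓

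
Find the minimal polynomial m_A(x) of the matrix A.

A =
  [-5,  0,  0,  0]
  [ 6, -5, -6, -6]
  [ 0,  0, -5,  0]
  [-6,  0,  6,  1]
x^2 + 4*x - 5

The characteristic polynomial is χ_A(x) = (x - 1)*(x + 5)^3, so the eigenvalues are known. The minimal polynomial is
  m_A(x) = Π_λ (x − λ)^{k_λ}
where k_λ is the size of the *largest* Jordan block for λ (equivalently, the smallest k with (A − λI)^k v = 0 for every generalised eigenvector v of λ).

  λ = -5: largest Jordan block has size 1, contributing (x + 5)
  λ = 1: largest Jordan block has size 1, contributing (x − 1)

So m_A(x) = (x - 1)*(x + 5) = x^2 + 4*x - 5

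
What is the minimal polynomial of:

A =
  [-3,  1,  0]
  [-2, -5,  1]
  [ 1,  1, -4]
x^3 + 12*x^2 + 48*x + 64

The characteristic polynomial is χ_A(x) = (x + 4)^3, so the eigenvalues are known. The minimal polynomial is
  m_A(x) = Π_λ (x − λ)^{k_λ}
where k_λ is the size of the *largest* Jordan block for λ (equivalently, the smallest k with (A − λI)^k v = 0 for every generalised eigenvector v of λ).

  λ = -4: largest Jordan block has size 3, contributing (x + 4)^3

So m_A(x) = (x + 4)^3 = x^3 + 12*x^2 + 48*x + 64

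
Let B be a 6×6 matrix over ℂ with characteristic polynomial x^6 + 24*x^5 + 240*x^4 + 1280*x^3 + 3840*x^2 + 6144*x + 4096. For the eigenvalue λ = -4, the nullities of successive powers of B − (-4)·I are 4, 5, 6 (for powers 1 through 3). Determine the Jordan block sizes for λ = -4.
Block sizes for λ = -4: [3, 1, 1, 1]

From the dimensions of kernels of powers, the number of Jordan blocks of size at least j is d_j − d_{j−1} where d_j = dim ker(N^j) (with d_0 = 0). Computing the differences gives [4, 1, 1].
The number of blocks of size exactly k is (#blocks of size ≥ k) − (#blocks of size ≥ k + 1), so the partition is: 3 block(s) of size 1, 1 block(s) of size 3.
In nonincreasing order the block sizes are [3, 1, 1, 1].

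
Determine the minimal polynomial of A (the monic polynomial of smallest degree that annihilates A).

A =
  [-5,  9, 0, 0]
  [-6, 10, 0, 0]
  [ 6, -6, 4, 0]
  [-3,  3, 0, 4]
x^2 - 5*x + 4

The characteristic polynomial is χ_A(x) = (x - 4)^3*(x - 1), so the eigenvalues are known. The minimal polynomial is
  m_A(x) = Π_λ (x − λ)^{k_λ}
where k_λ is the size of the *largest* Jordan block for λ (equivalently, the smallest k with (A − λI)^k v = 0 for every generalised eigenvector v of λ).

  λ = 1: largest Jordan block has size 1, contributing (x − 1)
  λ = 4: largest Jordan block has size 1, contributing (x − 4)

So m_A(x) = (x - 4)*(x - 1) = x^2 - 5*x + 4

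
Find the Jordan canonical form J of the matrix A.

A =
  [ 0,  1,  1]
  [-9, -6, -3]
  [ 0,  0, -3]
J_2(-3) ⊕ J_1(-3)

The characteristic polynomial is
  det(x·I − A) = x^3 + 9*x^2 + 27*x + 27 = (x + 3)^3

Eigenvalues and multiplicities (the geometric multiplicity of λ is n − rank(A − λI), which equals the number of Jordan blocks for λ):
  λ = -3: algebraic multiplicity = 3, geometric multiplicity = 2

Determining the block sizes for each eigenvalue:
  λ = -3: 2 blocks summing to 3 forces exactly one block of size 2 and the rest size 1 → block sizes [2, 1]

Assembling the blocks gives a Jordan form
J =
  [-3,  1,  0]
  [ 0, -3,  0]
  [ 0,  0, -3]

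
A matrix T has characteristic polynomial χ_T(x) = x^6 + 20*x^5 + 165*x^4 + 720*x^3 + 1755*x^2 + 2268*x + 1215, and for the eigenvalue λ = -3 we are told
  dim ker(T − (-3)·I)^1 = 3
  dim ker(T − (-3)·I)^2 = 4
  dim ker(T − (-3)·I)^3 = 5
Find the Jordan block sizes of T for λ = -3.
Block sizes for λ = -3: [3, 1, 1]

From the dimensions of kernels of powers, the number of Jordan blocks of size at least j is d_j − d_{j−1} where d_j = dim ker(N^j) (with d_0 = 0). Computing the differences gives [3, 1, 1].
The number of blocks of size exactly k is (#blocks of size ≥ k) − (#blocks of size ≥ k + 1), so the partition is: 2 block(s) of size 1, 1 block(s) of size 3.
In nonincreasing order the block sizes are [3, 1, 1].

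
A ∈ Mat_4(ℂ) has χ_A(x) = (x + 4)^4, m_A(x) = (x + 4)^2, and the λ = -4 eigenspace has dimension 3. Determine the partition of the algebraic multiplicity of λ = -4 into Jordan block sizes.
Block sizes for λ = -4: [2, 1, 1]

Step 1 — from the characteristic polynomial, algebraic multiplicity of λ = -4 is 4. From dim ker(A − (-4)·I) = 3, there are exactly 3 Jordan blocks for λ = -4.
Step 2 — from the minimal polynomial, the factor (x + 4)^2 tells us the largest block for λ = -4 has size 2.
Step 3 — with total size 4, 3 blocks, and largest block 2, the block sizes (in nonincreasing order) are [2, 1, 1].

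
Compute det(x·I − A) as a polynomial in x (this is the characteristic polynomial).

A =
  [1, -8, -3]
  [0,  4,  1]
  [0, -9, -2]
x^3 - 3*x^2 + 3*x - 1

Expanding det(x·I − A) (e.g. by cofactor expansion or by noting that A is similar to its Jordan form J, which has the same characteristic polynomial as A) gives
  χ_A(x) = x^3 - 3*x^2 + 3*x - 1
which factors as (x - 1)^3. The eigenvalues (with algebraic multiplicities) are λ = 1 with multiplicity 3.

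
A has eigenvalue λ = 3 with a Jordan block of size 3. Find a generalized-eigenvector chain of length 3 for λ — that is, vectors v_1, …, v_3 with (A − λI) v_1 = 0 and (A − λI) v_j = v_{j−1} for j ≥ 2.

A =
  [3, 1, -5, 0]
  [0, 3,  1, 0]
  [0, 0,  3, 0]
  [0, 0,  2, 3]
A Jordan chain for λ = 3 of length 3:
v_1 = (1, 0, 0, 0)ᵀ
v_2 = (-5, 1, 0, 2)ᵀ
v_3 = (0, 0, 1, 0)ᵀ

Let N = A − (3)·I. We want v_3 with N^3 v_3 = 0 but N^2 v_3 ≠ 0; then v_{j-1} := N · v_j for j = 3, …, 2.

Pick v_3 = (0, 0, 1, 0)ᵀ.
Then v_2 = N · v_3 = (-5, 1, 0, 2)ᵀ.
Then v_1 = N · v_2 = (1, 0, 0, 0)ᵀ.

Sanity check: (A − (3)·I) v_1 = (0, 0, 0, 0)ᵀ = 0. ✓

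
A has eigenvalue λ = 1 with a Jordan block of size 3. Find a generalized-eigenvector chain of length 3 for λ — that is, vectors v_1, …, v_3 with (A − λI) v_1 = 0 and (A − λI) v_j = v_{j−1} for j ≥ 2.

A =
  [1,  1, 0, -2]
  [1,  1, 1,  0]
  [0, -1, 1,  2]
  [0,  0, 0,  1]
A Jordan chain for λ = 1 of length 3:
v_1 = (1, 0, -1, 0)ᵀ
v_2 = (0, 1, 0, 0)ᵀ
v_3 = (1, 0, 0, 0)ᵀ

Let N = A − (1)·I. We want v_3 with N^3 v_3 = 0 but N^2 v_3 ≠ 0; then v_{j-1} := N · v_j for j = 3, …, 2.

Pick v_3 = (1, 0, 0, 0)ᵀ.
Then v_2 = N · v_3 = (0, 1, 0, 0)ᵀ.
Then v_1 = N · v_2 = (1, 0, -1, 0)ᵀ.

Sanity check: (A − (1)·I) v_1 = (0, 0, 0, 0)ᵀ = 0. ✓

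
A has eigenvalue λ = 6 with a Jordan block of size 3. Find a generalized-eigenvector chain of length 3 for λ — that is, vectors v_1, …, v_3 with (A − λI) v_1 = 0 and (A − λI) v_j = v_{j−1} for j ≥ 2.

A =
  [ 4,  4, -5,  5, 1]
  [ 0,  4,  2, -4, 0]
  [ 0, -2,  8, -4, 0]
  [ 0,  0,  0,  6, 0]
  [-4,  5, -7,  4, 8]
A Jordan chain for λ = 6 of length 3:
v_1 = (-1, 0, 0, 0, -2)ᵀ
v_2 = (4, -2, -2, 0, 5)ᵀ
v_3 = (0, 1, 0, 0, 0)ᵀ

Let N = A − (6)·I. We want v_3 with N^3 v_3 = 0 but N^2 v_3 ≠ 0; then v_{j-1} := N · v_j for j = 3, …, 2.

Pick v_3 = (0, 1, 0, 0, 0)ᵀ.
Then v_2 = N · v_3 = (4, -2, -2, 0, 5)ᵀ.
Then v_1 = N · v_2 = (-1, 0, 0, 0, -2)ᵀ.

Sanity check: (A − (6)·I) v_1 = (0, 0, 0, 0, 0)ᵀ = 0. ✓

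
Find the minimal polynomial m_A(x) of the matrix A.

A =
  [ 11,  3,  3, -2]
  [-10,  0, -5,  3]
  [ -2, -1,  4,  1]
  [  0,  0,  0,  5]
x^2 - 10*x + 25

The characteristic polynomial is χ_A(x) = (x - 5)^4, so the eigenvalues are known. The minimal polynomial is
  m_A(x) = Π_λ (x − λ)^{k_λ}
where k_λ is the size of the *largest* Jordan block for λ (equivalently, the smallest k with (A − λI)^k v = 0 for every generalised eigenvector v of λ).

  λ = 5: largest Jordan block has size 2, contributing (x − 5)^2

So m_A(x) = (x - 5)^2 = x^2 - 10*x + 25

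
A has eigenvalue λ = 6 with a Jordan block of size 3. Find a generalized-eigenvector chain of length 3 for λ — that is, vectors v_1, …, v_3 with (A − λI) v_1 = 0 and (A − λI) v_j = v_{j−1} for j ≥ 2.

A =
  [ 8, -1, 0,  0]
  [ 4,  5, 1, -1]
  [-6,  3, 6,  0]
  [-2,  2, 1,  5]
A Jordan chain for λ = 6 of length 3:
v_1 = (-1, -2, 3, 1)ᵀ
v_2 = (-1, -1, 3, 2)ᵀ
v_3 = (0, 1, 0, 0)ᵀ

Let N = A − (6)·I. We want v_3 with N^3 v_3 = 0 but N^2 v_3 ≠ 0; then v_{j-1} := N · v_j for j = 3, …, 2.

Pick v_3 = (0, 1, 0, 0)ᵀ.
Then v_2 = N · v_3 = (-1, -1, 3, 2)ᵀ.
Then v_1 = N · v_2 = (-1, -2, 3, 1)ᵀ.

Sanity check: (A − (6)·I) v_1 = (0, 0, 0, 0)ᵀ = 0. ✓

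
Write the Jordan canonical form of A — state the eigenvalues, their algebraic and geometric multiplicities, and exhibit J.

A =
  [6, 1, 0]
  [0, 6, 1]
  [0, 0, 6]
J_3(6)

The characteristic polynomial is
  det(x·I − A) = x^3 - 18*x^2 + 108*x - 216 = (x - 6)^3

Eigenvalues and multiplicities (the geometric multiplicity of λ is n − rank(A − λI), which equals the number of Jordan blocks for λ):
  λ = 6: algebraic multiplicity = 3, geometric multiplicity = 1

Determining the block sizes for each eigenvalue:
  λ = 6: one block (gm = 1), so the single block has size am = 3 → block sizes [3]

Assembling the blocks gives a Jordan form
J =
  [6, 1, 0]
  [0, 6, 1]
  [0, 0, 6]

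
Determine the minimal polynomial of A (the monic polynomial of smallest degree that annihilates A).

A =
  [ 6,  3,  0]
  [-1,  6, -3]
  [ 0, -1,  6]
x^3 - 18*x^2 + 108*x - 216

The characteristic polynomial is χ_A(x) = (x - 6)^3, so the eigenvalues are known. The minimal polynomial is
  m_A(x) = Π_λ (x − λ)^{k_λ}
where k_λ is the size of the *largest* Jordan block for λ (equivalently, the smallest k with (A − λI)^k v = 0 for every generalised eigenvector v of λ).

  λ = 6: largest Jordan block has size 3, contributing (x − 6)^3

So m_A(x) = (x - 6)^3 = x^3 - 18*x^2 + 108*x - 216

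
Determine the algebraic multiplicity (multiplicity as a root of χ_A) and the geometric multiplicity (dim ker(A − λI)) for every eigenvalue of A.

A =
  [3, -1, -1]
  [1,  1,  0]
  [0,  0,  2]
λ = 2: alg = 3, geom = 1

Step 1 — factor the characteristic polynomial to read off the algebraic multiplicities:
  χ_A(x) = (x - 2)^3

Step 2 — compute geometric multiplicities via the rank-nullity identity g(λ) = n − rank(A − λI):
  rank(A − (2)·I) = 2, so dim ker(A − (2)·I) = n − 2 = 1

Summary:
  λ = 2: algebraic multiplicity = 3, geometric multiplicity = 1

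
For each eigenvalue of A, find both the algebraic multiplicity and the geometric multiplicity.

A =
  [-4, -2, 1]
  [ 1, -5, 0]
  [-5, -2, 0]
λ = -3: alg = 3, geom = 1

Step 1 — factor the characteristic polynomial to read off the algebraic multiplicities:
  χ_A(x) = (x + 3)^3

Step 2 — compute geometric multiplicities via the rank-nullity identity g(λ) = n − rank(A − λI):
  rank(A − (-3)·I) = 2, so dim ker(A − (-3)·I) = n − 2 = 1

Summary:
  λ = -3: algebraic multiplicity = 3, geometric multiplicity = 1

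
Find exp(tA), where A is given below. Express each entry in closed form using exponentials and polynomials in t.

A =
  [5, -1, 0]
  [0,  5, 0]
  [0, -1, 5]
e^{tA} =
  [exp(5*t), -t*exp(5*t), 0]
  [0, exp(5*t), 0]
  [0, -t*exp(5*t), exp(5*t)]

Strategy: write A = P · J · P⁻¹ where J is a Jordan canonical form, so e^{tA} = P · e^{tJ} · P⁻¹, and e^{tJ} can be computed block-by-block.

A has Jordan form
J =
  [5, 1, 0]
  [0, 5, 0]
  [0, 0, 5]
(up to reordering of blocks).

Per-block formulas:
  For a 1×1 block at λ = 5: exp(t · [5]) = [e^(5t)].
  For a 2×2 Jordan block J_2(5): exp(t · J_2(5)) = e^(5t)·(I + t·N), where N is the 2×2 nilpotent shift.

After assembling e^{tJ} and conjugating by P, we get:

e^{tA} =
  [exp(5*t), -t*exp(5*t), 0]
  [0, exp(5*t), 0]
  [0, -t*exp(5*t), exp(5*t)]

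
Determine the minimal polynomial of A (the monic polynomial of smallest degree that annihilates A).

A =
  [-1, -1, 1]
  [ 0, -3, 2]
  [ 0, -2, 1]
x^2 + 2*x + 1

The characteristic polynomial is χ_A(x) = (x + 1)^3, so the eigenvalues are known. The minimal polynomial is
  m_A(x) = Π_λ (x − λ)^{k_λ}
where k_λ is the size of the *largest* Jordan block for λ (equivalently, the smallest k with (A − λI)^k v = 0 for every generalised eigenvector v of λ).

  λ = -1: largest Jordan block has size 2, contributing (x + 1)^2

So m_A(x) = (x + 1)^2 = x^2 + 2*x + 1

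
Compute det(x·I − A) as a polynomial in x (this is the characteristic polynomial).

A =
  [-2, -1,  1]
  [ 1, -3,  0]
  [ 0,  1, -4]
x^3 + 9*x^2 + 27*x + 27

Expanding det(x·I − A) (e.g. by cofactor expansion or by noting that A is similar to its Jordan form J, which has the same characteristic polynomial as A) gives
  χ_A(x) = x^3 + 9*x^2 + 27*x + 27
which factors as (x + 3)^3. The eigenvalues (with algebraic multiplicities) are λ = -3 with multiplicity 3.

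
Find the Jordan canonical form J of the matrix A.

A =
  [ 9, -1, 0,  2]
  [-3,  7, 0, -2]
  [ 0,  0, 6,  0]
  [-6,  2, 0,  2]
J_2(6) ⊕ J_1(6) ⊕ J_1(6)

The characteristic polynomial is
  det(x·I − A) = x^4 - 24*x^3 + 216*x^2 - 864*x + 1296 = (x - 6)^4

Eigenvalues and multiplicities (the geometric multiplicity of λ is n − rank(A − λI), which equals the number of Jordan blocks for λ):
  λ = 6: algebraic multiplicity = 4, geometric multiplicity = 3

Determining the block sizes for each eigenvalue:
  λ = 6: 3 blocks summing to 4 forces exactly one block of size 2 and the rest size 1 → block sizes [2, 1, 1]

Assembling the blocks gives a Jordan form
J =
  [6, 1, 0, 0]
  [0, 6, 0, 0]
  [0, 0, 6, 0]
  [0, 0, 0, 6]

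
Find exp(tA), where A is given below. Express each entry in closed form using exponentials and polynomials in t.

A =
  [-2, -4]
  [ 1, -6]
e^{tA} =
  [2*t*exp(-4*t) + exp(-4*t), -4*t*exp(-4*t)]
  [t*exp(-4*t), -2*t*exp(-4*t) + exp(-4*t)]

Strategy: write A = P · J · P⁻¹ where J is a Jordan canonical form, so e^{tA} = P · e^{tJ} · P⁻¹, and e^{tJ} can be computed block-by-block.

A has Jordan form
J =
  [-4,  1]
  [ 0, -4]
(up to reordering of blocks).

Per-block formulas:
  For a 2×2 Jordan block J_2(-4): exp(t · J_2(-4)) = e^(-4t)·(I + t·N), where N is the 2×2 nilpotent shift.

After assembling e^{tJ} and conjugating by P, we get:

e^{tA} =
  [2*t*exp(-4*t) + exp(-4*t), -4*t*exp(-4*t)]
  [t*exp(-4*t), -2*t*exp(-4*t) + exp(-4*t)]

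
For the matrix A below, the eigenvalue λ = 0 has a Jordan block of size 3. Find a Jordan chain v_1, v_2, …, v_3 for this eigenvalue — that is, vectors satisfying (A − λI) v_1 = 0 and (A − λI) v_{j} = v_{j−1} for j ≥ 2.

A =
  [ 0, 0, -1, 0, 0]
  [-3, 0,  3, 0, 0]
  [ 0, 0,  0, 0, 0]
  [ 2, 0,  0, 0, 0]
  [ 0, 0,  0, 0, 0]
A Jordan chain for λ = 0 of length 3:
v_1 = (0, 3, 0, -2, 0)ᵀ
v_2 = (-1, 3, 0, 0, 0)ᵀ
v_3 = (0, 0, 1, 0, 0)ᵀ

Let N = A − (0)·I. We want v_3 with N^3 v_3 = 0 but N^2 v_3 ≠ 0; then v_{j-1} := N · v_j for j = 3, …, 2.

Pick v_3 = (0, 0, 1, 0, 0)ᵀ.
Then v_2 = N · v_3 = (-1, 3, 0, 0, 0)ᵀ.
Then v_1 = N · v_2 = (0, 3, 0, -2, 0)ᵀ.

Sanity check: (A − (0)·I) v_1 = (0, 0, 0, 0, 0)ᵀ = 0. ✓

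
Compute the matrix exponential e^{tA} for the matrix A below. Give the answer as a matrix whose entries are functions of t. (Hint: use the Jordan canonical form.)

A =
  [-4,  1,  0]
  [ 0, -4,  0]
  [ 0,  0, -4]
e^{tA} =
  [exp(-4*t), t*exp(-4*t), 0]
  [0, exp(-4*t), 0]
  [0, 0, exp(-4*t)]

Strategy: write A = P · J · P⁻¹ where J is a Jordan canonical form, so e^{tA} = P · e^{tJ} · P⁻¹, and e^{tJ} can be computed block-by-block.

A has Jordan form
J =
  [-4,  1,  0]
  [ 0, -4,  0]
  [ 0,  0, -4]
(up to reordering of blocks).

Per-block formulas:
  For a 2×2 Jordan block J_2(-4): exp(t · J_2(-4)) = e^(-4t)·(I + t·N), where N is the 2×2 nilpotent shift.
  For a 1×1 block at λ = -4: exp(t · [-4]) = [e^(-4t)].

After assembling e^{tJ} and conjugating by P, we get:

e^{tA} =
  [exp(-4*t), t*exp(-4*t), 0]
  [0, exp(-4*t), 0]
  [0, 0, exp(-4*t)]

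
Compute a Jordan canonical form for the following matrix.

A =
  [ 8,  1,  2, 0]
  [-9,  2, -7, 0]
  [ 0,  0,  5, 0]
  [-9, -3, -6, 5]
J_3(5) ⊕ J_1(5)

The characteristic polynomial is
  det(x·I − A) = x^4 - 20*x^3 + 150*x^2 - 500*x + 625 = (x - 5)^4

Eigenvalues and multiplicities (the geometric multiplicity of λ is n − rank(A − λI), which equals the number of Jordan blocks for λ):
  λ = 5: algebraic multiplicity = 4, geometric multiplicity = 2

Determining the block sizes for each eigenvalue:
  λ = 5: with am = 4 and gm = 2, the partition is not yet determined (e.g. several partitions of 4 into 2 parts exist). Let N = A − (5)·I. Computing rank(N^1) = 2, rank(N^2) = 1, rank(N^3) = 0; the number of blocks of size ≥ j is rank(N^{j−1}) − rank(N^j), giving [2, 1, 1]. So we have 1 block(s) of size 3, 1 block(s) of size 1 → block sizes [3, 1]

Assembling the blocks gives a Jordan form
J =
  [5, 1, 0, 0]
  [0, 5, 1, 0]
  [0, 0, 5, 0]
  [0, 0, 0, 5]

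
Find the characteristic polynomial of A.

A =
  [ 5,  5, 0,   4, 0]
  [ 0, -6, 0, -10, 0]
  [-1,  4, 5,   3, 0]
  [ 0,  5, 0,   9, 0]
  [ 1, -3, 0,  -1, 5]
x^5 - 18*x^4 + 116*x^3 - 290*x^2 + 75*x + 500

Expanding det(x·I − A) (e.g. by cofactor expansion or by noting that A is similar to its Jordan form J, which has the same characteristic polynomial as A) gives
  χ_A(x) = x^5 - 18*x^4 + 116*x^3 - 290*x^2 + 75*x + 500
which factors as (x - 5)^3*(x - 4)*(x + 1). The eigenvalues (with algebraic multiplicities) are λ = -1 with multiplicity 1, λ = 4 with multiplicity 1, λ = 5 with multiplicity 3.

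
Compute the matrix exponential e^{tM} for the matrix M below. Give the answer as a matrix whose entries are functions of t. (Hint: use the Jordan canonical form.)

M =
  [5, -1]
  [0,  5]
e^{tM} =
  [exp(5*t), -t*exp(5*t)]
  [0, exp(5*t)]

Strategy: write M = P · J · P⁻¹ where J is a Jordan canonical form, so e^{tM} = P · e^{tJ} · P⁻¹, and e^{tJ} can be computed block-by-block.

M has Jordan form
J =
  [5, 1]
  [0, 5]
(up to reordering of blocks).

Per-block formulas:
  For a 2×2 Jordan block J_2(5): exp(t · J_2(5)) = e^(5t)·(I + t·N), where N is the 2×2 nilpotent shift.

After assembling e^{tJ} and conjugating by P, we get:

e^{tM} =
  [exp(5*t), -t*exp(5*t)]
  [0, exp(5*t)]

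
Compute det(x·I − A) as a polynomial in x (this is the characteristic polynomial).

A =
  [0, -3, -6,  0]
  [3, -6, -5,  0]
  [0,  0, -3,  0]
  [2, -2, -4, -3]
x^4 + 12*x^3 + 54*x^2 + 108*x + 81

Expanding det(x·I − A) (e.g. by cofactor expansion or by noting that A is similar to its Jordan form J, which has the same characteristic polynomial as A) gives
  χ_A(x) = x^4 + 12*x^3 + 54*x^2 + 108*x + 81
which factors as (x + 3)^4. The eigenvalues (with algebraic multiplicities) are λ = -3 with multiplicity 4.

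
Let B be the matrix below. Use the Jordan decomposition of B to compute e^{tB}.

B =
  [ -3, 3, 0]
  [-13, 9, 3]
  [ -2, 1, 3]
e^{tB} =
  [-3*t^2*exp(3*t)/2 - 6*t*exp(3*t) + exp(3*t), 3*t*exp(3*t), 9*t^2*exp(3*t)/2]
  [-3*t^2*exp(3*t) - 13*t*exp(3*t), 6*t*exp(3*t) + exp(3*t), 9*t^2*exp(3*t) + 3*t*exp(3*t)]
  [-t^2*exp(3*t)/2 - 2*t*exp(3*t), t*exp(3*t), 3*t^2*exp(3*t)/2 + exp(3*t)]

Strategy: write B = P · J · P⁻¹ where J is a Jordan canonical form, so e^{tB} = P · e^{tJ} · P⁻¹, and e^{tJ} can be computed block-by-block.

B has Jordan form
J =
  [3, 1, 0]
  [0, 3, 1]
  [0, 0, 3]
(up to reordering of blocks).

Per-block formulas:
  For a 3×3 Jordan block J_3(3): exp(t · J_3(3)) = e^(3t)·(I + t·N + (t^2/2)·N^2), where N is the 3×3 nilpotent shift.

After assembling e^{tJ} and conjugating by P, we get:

e^{tB} =
  [-3*t^2*exp(3*t)/2 - 6*t*exp(3*t) + exp(3*t), 3*t*exp(3*t), 9*t^2*exp(3*t)/2]
  [-3*t^2*exp(3*t) - 13*t*exp(3*t), 6*t*exp(3*t) + exp(3*t), 9*t^2*exp(3*t) + 3*t*exp(3*t)]
  [-t^2*exp(3*t)/2 - 2*t*exp(3*t), t*exp(3*t), 3*t^2*exp(3*t)/2 + exp(3*t)]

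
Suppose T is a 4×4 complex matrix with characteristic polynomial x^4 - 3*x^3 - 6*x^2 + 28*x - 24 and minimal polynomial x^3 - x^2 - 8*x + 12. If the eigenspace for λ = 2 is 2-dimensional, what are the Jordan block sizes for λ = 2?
Block sizes for λ = 2: [2, 1]

Step 1 — from the characteristic polynomial, algebraic multiplicity of λ = 2 is 3. From dim ker(T − (2)·I) = 2, there are exactly 2 Jordan blocks for λ = 2.
Step 2 — from the minimal polynomial, the factor (x − 2)^2 tells us the largest block for λ = 2 has size 2.
Step 3 — with total size 3, 2 blocks, and largest block 2, the block sizes (in nonincreasing order) are [2, 1].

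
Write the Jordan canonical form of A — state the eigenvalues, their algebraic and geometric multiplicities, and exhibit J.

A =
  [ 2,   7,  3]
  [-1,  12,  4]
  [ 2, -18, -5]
J_3(3)

The characteristic polynomial is
  det(x·I − A) = x^3 - 9*x^2 + 27*x - 27 = (x - 3)^3

Eigenvalues and multiplicities (the geometric multiplicity of λ is n − rank(A − λI), which equals the number of Jordan blocks for λ):
  λ = 3: algebraic multiplicity = 3, geometric multiplicity = 1

Determining the block sizes for each eigenvalue:
  λ = 3: one block (gm = 1), so the single block has size am = 3 → block sizes [3]

Assembling the blocks gives a Jordan form
J =
  [3, 1, 0]
  [0, 3, 1]
  [0, 0, 3]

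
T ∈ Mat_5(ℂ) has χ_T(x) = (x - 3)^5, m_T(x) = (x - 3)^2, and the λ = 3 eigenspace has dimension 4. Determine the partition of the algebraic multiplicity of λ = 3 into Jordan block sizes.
Block sizes for λ = 3: [2, 1, 1, 1]

Step 1 — from the characteristic polynomial, algebraic multiplicity of λ = 3 is 5. From dim ker(T − (3)·I) = 4, there are exactly 4 Jordan blocks for λ = 3.
Step 2 — from the minimal polynomial, the factor (x − 3)^2 tells us the largest block for λ = 3 has size 2.
Step 3 — with total size 5, 4 blocks, and largest block 2, the block sizes (in nonincreasing order) are [2, 1, 1, 1].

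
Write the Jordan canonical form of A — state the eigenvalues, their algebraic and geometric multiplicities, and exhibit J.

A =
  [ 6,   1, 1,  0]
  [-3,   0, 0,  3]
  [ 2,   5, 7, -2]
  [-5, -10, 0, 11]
J_3(6) ⊕ J_1(6)

The characteristic polynomial is
  det(x·I − A) = x^4 - 24*x^3 + 216*x^2 - 864*x + 1296 = (x - 6)^4

Eigenvalues and multiplicities (the geometric multiplicity of λ is n − rank(A − λI), which equals the number of Jordan blocks for λ):
  λ = 6: algebraic multiplicity = 4, geometric multiplicity = 2

Determining the block sizes for each eigenvalue:
  λ = 6: with am = 4 and gm = 2, the partition is not yet determined (e.g. several partitions of 4 into 2 parts exist). Let N = A − (6)·I. Computing rank(N^1) = 2, rank(N^2) = 1, rank(N^3) = 0; the number of blocks of size ≥ j is rank(N^{j−1}) − rank(N^j), giving [2, 1, 1]. So we have 1 block(s) of size 3, 1 block(s) of size 1 → block sizes [3, 1]

Assembling the blocks gives a Jordan form
J =
  [6, 1, 0, 0]
  [0, 6, 1, 0]
  [0, 0, 6, 0]
  [0, 0, 0, 6]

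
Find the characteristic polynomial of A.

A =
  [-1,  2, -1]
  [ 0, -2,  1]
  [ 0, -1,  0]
x^3 + 3*x^2 + 3*x + 1

Expanding det(x·I − A) (e.g. by cofactor expansion or by noting that A is similar to its Jordan form J, which has the same characteristic polynomial as A) gives
  χ_A(x) = x^3 + 3*x^2 + 3*x + 1
which factors as (x + 1)^3. The eigenvalues (with algebraic multiplicities) are λ = -1 with multiplicity 3.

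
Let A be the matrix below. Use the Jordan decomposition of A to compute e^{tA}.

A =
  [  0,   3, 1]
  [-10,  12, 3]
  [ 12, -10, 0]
e^{tA} =
  [-t^2*exp(4*t) - 4*t*exp(4*t) + exp(4*t), t^2*exp(4*t) + 3*t*exp(4*t), t^2*exp(4*t)/2 + t*exp(4*t)]
  [-2*t^2*exp(4*t) - 10*t*exp(4*t), 2*t^2*exp(4*t) + 8*t*exp(4*t) + exp(4*t), t^2*exp(4*t) + 3*t*exp(4*t)]
  [2*t^2*exp(4*t) + 12*t*exp(4*t), -2*t^2*exp(4*t) - 10*t*exp(4*t), -t^2*exp(4*t) - 4*t*exp(4*t) + exp(4*t)]

Strategy: write A = P · J · P⁻¹ where J is a Jordan canonical form, so e^{tA} = P · e^{tJ} · P⁻¹, and e^{tJ} can be computed block-by-block.

A has Jordan form
J =
  [4, 1, 0]
  [0, 4, 1]
  [0, 0, 4]
(up to reordering of blocks).

Per-block formulas:
  For a 3×3 Jordan block J_3(4): exp(t · J_3(4)) = e^(4t)·(I + t·N + (t^2/2)·N^2), where N is the 3×3 nilpotent shift.

After assembling e^{tJ} and conjugating by P, we get:

e^{tA} =
  [-t^2*exp(4*t) - 4*t*exp(4*t) + exp(4*t), t^2*exp(4*t) + 3*t*exp(4*t), t^2*exp(4*t)/2 + t*exp(4*t)]
  [-2*t^2*exp(4*t) - 10*t*exp(4*t), 2*t^2*exp(4*t) + 8*t*exp(4*t) + exp(4*t), t^2*exp(4*t) + 3*t*exp(4*t)]
  [2*t^2*exp(4*t) + 12*t*exp(4*t), -2*t^2*exp(4*t) - 10*t*exp(4*t), -t^2*exp(4*t) - 4*t*exp(4*t) + exp(4*t)]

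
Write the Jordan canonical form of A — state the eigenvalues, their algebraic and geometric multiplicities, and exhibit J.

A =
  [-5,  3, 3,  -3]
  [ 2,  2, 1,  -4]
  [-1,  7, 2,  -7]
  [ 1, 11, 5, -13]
J_2(-5) ⊕ J_1(-2) ⊕ J_1(-2)

The characteristic polynomial is
  det(x·I − A) = x^4 + 14*x^3 + 69*x^2 + 140*x + 100 = (x + 2)^2*(x + 5)^2

Eigenvalues and multiplicities (the geometric multiplicity of λ is n − rank(A − λI), which equals the number of Jordan blocks for λ):
  λ = -5: algebraic multiplicity = 2, geometric multiplicity = 1
  λ = -2: algebraic multiplicity = 2, geometric multiplicity = 2

Determining the block sizes for each eigenvalue:
  λ = -5: one block (gm = 1), so the single block has size am = 2 → block sizes [2]
  λ = -2: gm = am = 2, so every block has size 1 → block sizes [1, 1]

Assembling the blocks gives a Jordan form
J =
  [-5,  1,  0,  0]
  [ 0, -5,  0,  0]
  [ 0,  0, -2,  0]
  [ 0,  0,  0, -2]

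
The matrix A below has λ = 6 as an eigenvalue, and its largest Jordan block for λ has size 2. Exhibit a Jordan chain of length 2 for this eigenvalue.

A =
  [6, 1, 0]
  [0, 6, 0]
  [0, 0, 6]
A Jordan chain for λ = 6 of length 2:
v_1 = (1, 0, 0)ᵀ
v_2 = (0, 1, 0)ᵀ

Let N = A − (6)·I. We want v_2 with N^2 v_2 = 0 but N^1 v_2 ≠ 0; then v_{j-1} := N · v_j for j = 2, …, 2.

Pick v_2 = (0, 1, 0)ᵀ.
Then v_1 = N · v_2 = (1, 0, 0)ᵀ.

Sanity check: (A − (6)·I) v_1 = (0, 0, 0)ᵀ = 0. ✓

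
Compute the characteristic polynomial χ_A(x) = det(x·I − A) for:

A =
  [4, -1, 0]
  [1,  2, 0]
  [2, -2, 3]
x^3 - 9*x^2 + 27*x - 27

Expanding det(x·I − A) (e.g. by cofactor expansion or by noting that A is similar to its Jordan form J, which has the same characteristic polynomial as A) gives
  χ_A(x) = x^3 - 9*x^2 + 27*x - 27
which factors as (x - 3)^3. The eigenvalues (with algebraic multiplicities) are λ = 3 with multiplicity 3.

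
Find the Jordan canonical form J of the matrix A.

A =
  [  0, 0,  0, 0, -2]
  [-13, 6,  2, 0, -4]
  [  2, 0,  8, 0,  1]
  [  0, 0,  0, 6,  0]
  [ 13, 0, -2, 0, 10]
J_3(6) ⊕ J_1(6) ⊕ J_1(6)

The characteristic polynomial is
  det(x·I − A) = x^5 - 30*x^4 + 360*x^3 - 2160*x^2 + 6480*x - 7776 = (x - 6)^5

Eigenvalues and multiplicities (the geometric multiplicity of λ is n − rank(A − λI), which equals the number of Jordan blocks for λ):
  λ = 6: algebraic multiplicity = 5, geometric multiplicity = 3

Determining the block sizes for each eigenvalue:
  λ = 6: with am = 5 and gm = 3, the partition is not yet determined (e.g. several partitions of 5 into 3 parts exist). Let N = A − (6)·I. Computing rank(N^1) = 2, rank(N^2) = 1, rank(N^3) = 0; the number of blocks of size ≥ j is rank(N^{j−1}) − rank(N^j), giving [3, 1, 1]. So we have 1 block(s) of size 3, 2 block(s) of size 1 → block sizes [3, 1, 1]

Assembling the blocks gives a Jordan form
J =
  [6, 1, 0, 0, 0]
  [0, 6, 1, 0, 0]
  [0, 0, 6, 0, 0]
  [0, 0, 0, 6, 0]
  [0, 0, 0, 0, 6]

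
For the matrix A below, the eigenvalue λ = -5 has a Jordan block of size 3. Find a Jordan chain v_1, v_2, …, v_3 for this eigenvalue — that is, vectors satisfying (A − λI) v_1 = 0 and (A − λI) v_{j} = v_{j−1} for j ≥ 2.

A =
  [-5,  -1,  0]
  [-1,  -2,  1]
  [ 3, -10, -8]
A Jordan chain for λ = -5 of length 3:
v_1 = (1, 0, 1)ᵀ
v_2 = (0, -1, 3)ᵀ
v_3 = (1, 0, 0)ᵀ

Let N = A − (-5)·I. We want v_3 with N^3 v_3 = 0 but N^2 v_3 ≠ 0; then v_{j-1} := N · v_j for j = 3, …, 2.

Pick v_3 = (1, 0, 0)ᵀ.
Then v_2 = N · v_3 = (0, -1, 3)ᵀ.
Then v_1 = N · v_2 = (1, 0, 1)ᵀ.

Sanity check: (A − (-5)·I) v_1 = (0, 0, 0)ᵀ = 0. ✓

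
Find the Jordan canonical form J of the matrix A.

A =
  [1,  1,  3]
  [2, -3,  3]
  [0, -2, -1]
J_3(-1)

The characteristic polynomial is
  det(x·I − A) = x^3 + 3*x^2 + 3*x + 1 = (x + 1)^3

Eigenvalues and multiplicities (the geometric multiplicity of λ is n − rank(A − λI), which equals the number of Jordan blocks for λ):
  λ = -1: algebraic multiplicity = 3, geometric multiplicity = 1

Determining the block sizes for each eigenvalue:
  λ = -1: one block (gm = 1), so the single block has size am = 3 → block sizes [3]

Assembling the blocks gives a Jordan form
J =
  [-1,  1,  0]
  [ 0, -1,  1]
  [ 0,  0, -1]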